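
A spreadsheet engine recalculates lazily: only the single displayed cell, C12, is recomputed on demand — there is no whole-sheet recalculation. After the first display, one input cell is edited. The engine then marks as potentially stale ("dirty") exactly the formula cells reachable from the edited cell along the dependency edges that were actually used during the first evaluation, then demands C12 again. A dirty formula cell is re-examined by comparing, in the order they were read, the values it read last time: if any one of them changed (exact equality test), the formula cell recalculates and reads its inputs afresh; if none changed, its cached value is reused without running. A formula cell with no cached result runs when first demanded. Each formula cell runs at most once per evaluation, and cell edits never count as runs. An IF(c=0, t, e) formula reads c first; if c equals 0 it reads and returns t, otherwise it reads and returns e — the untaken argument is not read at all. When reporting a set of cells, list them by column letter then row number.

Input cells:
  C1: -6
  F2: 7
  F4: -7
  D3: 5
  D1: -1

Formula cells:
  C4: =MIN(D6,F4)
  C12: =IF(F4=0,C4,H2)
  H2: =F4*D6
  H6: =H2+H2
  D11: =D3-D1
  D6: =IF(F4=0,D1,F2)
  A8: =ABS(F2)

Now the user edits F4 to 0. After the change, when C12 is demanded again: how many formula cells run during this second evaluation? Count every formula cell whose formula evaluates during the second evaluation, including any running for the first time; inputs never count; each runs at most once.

Formula cells that run: C4, C12, D6 — 3 in total.
Key observation: a condition flipped, so demand moved to the other branch — H2 is never re-examined.

First evaluation (everything demanded from the output):
  D6 = IF(F4=0: F4=-7 -> else branch F2) = 7
  H2 = -7 * 7 = -49
  C12 = IF(F4=0: F4=-7 -> else branch H2) = -49

Propagation after the edit:
  D6: runs — F4 -7->0; result -1.
  C4: demanded for the first time — runs, produces -1.
  H2: marked dirty but never re-examined — demand shifted away from it.
  C12: runs — F4 -7->0; result -1.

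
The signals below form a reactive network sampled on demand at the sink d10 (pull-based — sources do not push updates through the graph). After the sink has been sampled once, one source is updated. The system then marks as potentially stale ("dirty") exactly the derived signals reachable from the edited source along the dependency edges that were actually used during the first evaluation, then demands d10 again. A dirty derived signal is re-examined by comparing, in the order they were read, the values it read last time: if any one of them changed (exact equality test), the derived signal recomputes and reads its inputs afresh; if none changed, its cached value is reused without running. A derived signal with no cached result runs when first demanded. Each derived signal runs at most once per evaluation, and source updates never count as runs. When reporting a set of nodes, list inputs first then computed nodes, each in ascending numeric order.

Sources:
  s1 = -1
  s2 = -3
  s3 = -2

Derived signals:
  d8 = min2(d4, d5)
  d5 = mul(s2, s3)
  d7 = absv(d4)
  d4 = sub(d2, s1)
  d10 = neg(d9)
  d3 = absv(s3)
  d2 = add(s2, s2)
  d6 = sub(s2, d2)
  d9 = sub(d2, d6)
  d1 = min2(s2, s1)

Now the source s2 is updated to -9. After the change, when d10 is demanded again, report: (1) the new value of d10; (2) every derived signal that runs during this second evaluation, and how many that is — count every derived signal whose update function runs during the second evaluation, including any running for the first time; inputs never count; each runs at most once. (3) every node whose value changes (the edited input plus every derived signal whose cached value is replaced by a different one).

d10 now evaluates to 27.
Run set: d2, d6, d9, d10 (4 run).
Changed values: s2, d2, d6, d9, d10.

Initial pass — values computed on the first demand:
  d2 = add(-3, -3) = -6
  d6 = sub(-3, -6) = 3
  d9 = sub(-6, 3) = -9
  d10 = neg(-9) = 9

Second demand — change propagation:
  d2: re-runs because s2 -3->-9; s2 -3->-9; new result -18.
  d6: re-runs because s2 -3->-9; d2 -6->-18; new result 9.
  d9: re-runs because d2 -6->-18; d6 3->9; new result -27.
  d10: re-runs because d9 -9->-27; new result 27.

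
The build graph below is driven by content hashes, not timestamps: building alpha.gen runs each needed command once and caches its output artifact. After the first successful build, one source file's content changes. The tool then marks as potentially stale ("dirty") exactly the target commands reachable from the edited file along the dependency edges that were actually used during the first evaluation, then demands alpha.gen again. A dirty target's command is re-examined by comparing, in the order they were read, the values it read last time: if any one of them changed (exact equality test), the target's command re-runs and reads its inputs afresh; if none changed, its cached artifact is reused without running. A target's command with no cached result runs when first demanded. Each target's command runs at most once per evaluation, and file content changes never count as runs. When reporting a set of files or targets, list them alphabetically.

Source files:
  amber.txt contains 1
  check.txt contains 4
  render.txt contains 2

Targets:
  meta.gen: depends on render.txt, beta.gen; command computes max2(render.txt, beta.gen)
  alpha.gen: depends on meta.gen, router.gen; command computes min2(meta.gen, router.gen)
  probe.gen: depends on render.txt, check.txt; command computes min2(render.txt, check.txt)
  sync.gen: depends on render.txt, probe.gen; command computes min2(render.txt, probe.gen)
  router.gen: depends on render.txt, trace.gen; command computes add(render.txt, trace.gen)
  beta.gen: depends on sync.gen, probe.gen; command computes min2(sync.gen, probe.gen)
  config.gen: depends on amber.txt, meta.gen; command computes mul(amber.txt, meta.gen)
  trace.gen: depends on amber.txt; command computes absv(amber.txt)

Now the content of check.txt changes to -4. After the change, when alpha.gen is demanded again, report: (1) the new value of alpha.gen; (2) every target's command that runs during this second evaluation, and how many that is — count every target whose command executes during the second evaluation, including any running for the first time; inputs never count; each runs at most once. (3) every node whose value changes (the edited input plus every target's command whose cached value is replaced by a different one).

alpha.gen now evaluates to 2.
Run set: beta.gen, meta.gen, probe.gen, sync.gen (4 run).
Changed values: beta.gen, check.txt, probe.gen, sync.gen.
The important point: meta.gen recomputes to an identical value, and the output ends up unchanged.

Initial pass — values computed on the first demand:
  probe.gen = min2(2, 4) = 2
  sync.gen = min2(2, 2) = 2
  beta.gen = min2(2, 2) = 2
  meta.gen = max2(2, 2) = 2
  trace.gen = absv(1) = 1
  router.gen = add(2, 1) = 3
  alpha.gen = min2(2, 3) = 2

Second demand — change propagation:
  probe.gen: re-runs because check.txt 4->-4; new result -4.
  sync.gen: re-runs because probe.gen 2->-4; new result -4.
  beta.gen: re-runs because sync.gen 2->-4; probe.gen 2->-4; new result -4.
  meta.gen: re-runs because beta.gen 2->-4; new result 2 (unchanged).
  alpha.gen: re-examined; everything it read last time is the same (meta.gen unchanged, router.gen unchanged) — cache 2 kept, no run.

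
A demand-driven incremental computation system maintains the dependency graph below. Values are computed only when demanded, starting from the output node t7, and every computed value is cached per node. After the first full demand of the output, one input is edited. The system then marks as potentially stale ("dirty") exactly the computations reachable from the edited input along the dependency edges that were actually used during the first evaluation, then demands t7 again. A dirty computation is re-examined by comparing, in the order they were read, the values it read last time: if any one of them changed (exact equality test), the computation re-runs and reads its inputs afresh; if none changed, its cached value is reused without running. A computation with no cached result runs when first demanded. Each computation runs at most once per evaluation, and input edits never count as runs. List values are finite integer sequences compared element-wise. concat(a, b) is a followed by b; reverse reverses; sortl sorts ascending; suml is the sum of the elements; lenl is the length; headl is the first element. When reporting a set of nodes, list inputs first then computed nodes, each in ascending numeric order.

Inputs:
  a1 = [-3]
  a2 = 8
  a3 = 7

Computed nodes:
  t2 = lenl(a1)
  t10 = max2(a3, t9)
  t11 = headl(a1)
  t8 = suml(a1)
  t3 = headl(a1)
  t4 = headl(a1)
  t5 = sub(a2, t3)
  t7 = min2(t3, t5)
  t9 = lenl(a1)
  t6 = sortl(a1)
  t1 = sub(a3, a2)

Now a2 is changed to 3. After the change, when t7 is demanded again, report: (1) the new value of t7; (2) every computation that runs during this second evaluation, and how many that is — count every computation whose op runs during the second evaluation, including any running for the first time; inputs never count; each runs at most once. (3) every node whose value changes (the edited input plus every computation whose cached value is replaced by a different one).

First evaluation (everything demanded from the output):
  t3 = headl([-3]) = -3
  t5 = sub(8, -3) = 11
  t7 = min2(-3, 11) = -3

Propagation after the edit:
  t5: runs — a2 8->3; result 6.
  t7: runs — t5 11->6; result -3 (same value as before).

New value of t7: -3.
Computations that run: t5, t7 — 2 in total.
Values that change: a2, t5.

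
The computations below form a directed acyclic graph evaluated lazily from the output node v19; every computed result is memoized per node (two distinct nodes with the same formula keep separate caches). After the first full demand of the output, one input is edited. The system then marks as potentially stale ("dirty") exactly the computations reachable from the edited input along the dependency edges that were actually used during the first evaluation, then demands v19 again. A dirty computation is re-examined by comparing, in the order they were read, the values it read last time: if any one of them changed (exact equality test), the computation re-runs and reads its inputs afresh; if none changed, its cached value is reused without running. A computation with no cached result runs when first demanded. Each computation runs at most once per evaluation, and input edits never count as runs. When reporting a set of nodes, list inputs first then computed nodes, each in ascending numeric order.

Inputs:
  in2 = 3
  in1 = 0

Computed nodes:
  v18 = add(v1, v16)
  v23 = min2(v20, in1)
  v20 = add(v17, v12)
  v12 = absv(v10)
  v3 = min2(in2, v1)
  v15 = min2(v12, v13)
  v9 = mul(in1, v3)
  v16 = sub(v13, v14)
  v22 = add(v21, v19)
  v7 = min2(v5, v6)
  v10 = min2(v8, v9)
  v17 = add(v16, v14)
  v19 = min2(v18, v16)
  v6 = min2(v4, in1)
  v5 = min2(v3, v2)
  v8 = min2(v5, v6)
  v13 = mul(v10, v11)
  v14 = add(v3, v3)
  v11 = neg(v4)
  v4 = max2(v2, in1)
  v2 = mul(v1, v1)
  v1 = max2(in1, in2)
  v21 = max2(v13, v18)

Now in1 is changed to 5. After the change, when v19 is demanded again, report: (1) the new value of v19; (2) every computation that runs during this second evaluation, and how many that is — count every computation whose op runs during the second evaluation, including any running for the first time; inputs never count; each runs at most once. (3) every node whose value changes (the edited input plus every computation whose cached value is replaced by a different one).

First demand of the output computes:
  v1 = max2(0, 3) = 3
  v2 = mul(3, 3) = 9
  v3 = min2(3, 3) = 3
  v4 = max2(9, 0) = 9
  v5 = min2(3, 9) = 3
  v6 = min2(9, 0) = 0
  v8 = min2(3, 0) = 0
  v9 = mul(0, 3) = 0
  v10 = min2(0, 0) = 0
  v11 = neg(9) = -9
  v13 = mul(0, -9) = 0
  v14 = add(3, 3) = 6
  v16 = sub(0, 6) = -6
  v18 = add(3, -6) = -3
  v19 = min2(-3, -6) = -6

After the edit, cleaning proceeds:
  v1: a read changed (in1 0->5) — executes, giving 5.
  v2: a read changed (v1 3->5; v1 3->5) — executes, giving 25.
  v3: a read changed (v1 3->5) — executes, giving 3 — identical to its old value.
  v4: a read changed (v2 9->25; in1 0->5) — executes, giving 25.
  v5: a read changed (v2 9->25) — executes, giving 3 — identical to its old value.
  v6: a read changed (v4 9->25; in1 0->5) — executes, giving 5.
  v8: a read changed (v6 0->5) — executes, giving 3.
  v9: a read changed (in1 0->5) — executes, giving 15.
  v10: a read changed (v8 0->3; v9 0->15) — executes, giving 3.
  v11: a read changed (v4 9->25) — executes, giving -25.
  v13: a read changed (v10 0->3; v11 -9->-25) — executes, giving -75.
  v14: dirty, but its reads are unchanged (v3 unchanged, v3 unchanged); cached 6 stands.
  v16: a read changed (v13 0->-75) — executes, giving -81.
  v18: a read changed (v1 3->5; v16 -6->-81) — executes, giving -76.
  v19: a read changed (v18 -3->-76; v16 -6->-81) — executes, giving -81.

Note where the cutoff bites: v14 is checked, finds nothing changed, and keeps its cache.

Demanding v19 again yields -81.
14 computations run: v1, v2, v3, v4, v5, v6, v8, v9, v10, v11, v13, v16, v18, v19.
The nodes whose values change: in1, v1, v2, v4, v6, v8, v9, v10, v11, v13, v16, v18, v19.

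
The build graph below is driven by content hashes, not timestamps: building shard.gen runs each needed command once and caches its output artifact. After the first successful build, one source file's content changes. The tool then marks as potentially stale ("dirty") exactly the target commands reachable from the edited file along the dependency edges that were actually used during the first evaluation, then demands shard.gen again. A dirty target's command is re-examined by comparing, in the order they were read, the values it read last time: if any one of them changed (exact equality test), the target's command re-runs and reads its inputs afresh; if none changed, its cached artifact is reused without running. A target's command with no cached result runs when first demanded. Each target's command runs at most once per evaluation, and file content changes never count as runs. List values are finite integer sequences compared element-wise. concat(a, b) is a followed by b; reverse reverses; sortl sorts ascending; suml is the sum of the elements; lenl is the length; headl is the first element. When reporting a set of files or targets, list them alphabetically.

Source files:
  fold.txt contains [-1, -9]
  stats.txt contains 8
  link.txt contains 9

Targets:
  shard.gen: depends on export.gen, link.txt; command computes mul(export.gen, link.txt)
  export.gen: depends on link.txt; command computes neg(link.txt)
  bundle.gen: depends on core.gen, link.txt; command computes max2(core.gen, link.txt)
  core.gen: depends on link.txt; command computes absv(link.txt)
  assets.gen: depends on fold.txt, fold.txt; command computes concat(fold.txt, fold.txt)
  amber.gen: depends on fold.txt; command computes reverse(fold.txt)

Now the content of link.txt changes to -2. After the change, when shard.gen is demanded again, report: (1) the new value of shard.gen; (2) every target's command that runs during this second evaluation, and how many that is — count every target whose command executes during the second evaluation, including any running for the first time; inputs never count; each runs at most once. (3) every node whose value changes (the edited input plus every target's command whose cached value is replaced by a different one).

shard.gen now evaluates to -4.
Run set: export.gen, shard.gen (2 run).
Changed values: export.gen, link.txt, shard.gen.

Initial pass — values computed on the first demand:
  export.gen = neg(9) = -9
  shard.gen = mul(-9, 9) = -81

Second demand — change propagation:
  export.gen: re-runs because link.txt 9->-2; new result 2.
  shard.gen: re-runs because export.gen -9->2; link.txt 9->-2; new result -4.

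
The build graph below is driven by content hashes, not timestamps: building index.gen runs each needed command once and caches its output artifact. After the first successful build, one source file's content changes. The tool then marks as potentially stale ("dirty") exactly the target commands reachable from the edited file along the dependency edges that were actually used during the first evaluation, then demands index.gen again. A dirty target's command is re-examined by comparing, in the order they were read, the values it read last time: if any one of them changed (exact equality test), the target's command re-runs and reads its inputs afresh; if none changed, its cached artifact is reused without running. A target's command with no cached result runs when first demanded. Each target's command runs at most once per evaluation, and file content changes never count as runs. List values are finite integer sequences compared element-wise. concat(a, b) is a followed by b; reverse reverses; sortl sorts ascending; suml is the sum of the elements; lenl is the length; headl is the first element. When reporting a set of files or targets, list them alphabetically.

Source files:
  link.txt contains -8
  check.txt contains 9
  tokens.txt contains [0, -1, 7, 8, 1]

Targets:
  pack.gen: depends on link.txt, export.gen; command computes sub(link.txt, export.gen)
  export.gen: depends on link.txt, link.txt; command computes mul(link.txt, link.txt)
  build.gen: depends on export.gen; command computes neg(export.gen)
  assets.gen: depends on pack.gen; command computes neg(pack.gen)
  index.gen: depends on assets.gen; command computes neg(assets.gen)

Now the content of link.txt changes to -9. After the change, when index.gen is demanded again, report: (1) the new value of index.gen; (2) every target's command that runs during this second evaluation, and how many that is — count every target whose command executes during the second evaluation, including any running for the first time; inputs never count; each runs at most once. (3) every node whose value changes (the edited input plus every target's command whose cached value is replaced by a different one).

Initial pass — values computed on the first demand:
  export.gen = mul(-8, -8) = 64
  pack.gen = sub(-8, 64) = -72
  assets.gen = neg(-72) = 72
  index.gen = neg(72) = -72

Second demand — change propagation:
  export.gen: re-runs because link.txt -8->-9; link.txt -8->-9; new result 81.
  pack.gen: re-runs because link.txt -8->-9; export.gen 64->81; new result -90.
  assets.gen: re-runs because pack.gen -72->-90; new result 90.
  index.gen: re-runs because assets.gen 72->90; new result -90.

index.gen now evaluates to -90.
Run set: assets.gen, export.gen, index.gen, pack.gen (4 run).
Changed values: assets.gen, export.gen, index.gen, link.txt, pack.gen.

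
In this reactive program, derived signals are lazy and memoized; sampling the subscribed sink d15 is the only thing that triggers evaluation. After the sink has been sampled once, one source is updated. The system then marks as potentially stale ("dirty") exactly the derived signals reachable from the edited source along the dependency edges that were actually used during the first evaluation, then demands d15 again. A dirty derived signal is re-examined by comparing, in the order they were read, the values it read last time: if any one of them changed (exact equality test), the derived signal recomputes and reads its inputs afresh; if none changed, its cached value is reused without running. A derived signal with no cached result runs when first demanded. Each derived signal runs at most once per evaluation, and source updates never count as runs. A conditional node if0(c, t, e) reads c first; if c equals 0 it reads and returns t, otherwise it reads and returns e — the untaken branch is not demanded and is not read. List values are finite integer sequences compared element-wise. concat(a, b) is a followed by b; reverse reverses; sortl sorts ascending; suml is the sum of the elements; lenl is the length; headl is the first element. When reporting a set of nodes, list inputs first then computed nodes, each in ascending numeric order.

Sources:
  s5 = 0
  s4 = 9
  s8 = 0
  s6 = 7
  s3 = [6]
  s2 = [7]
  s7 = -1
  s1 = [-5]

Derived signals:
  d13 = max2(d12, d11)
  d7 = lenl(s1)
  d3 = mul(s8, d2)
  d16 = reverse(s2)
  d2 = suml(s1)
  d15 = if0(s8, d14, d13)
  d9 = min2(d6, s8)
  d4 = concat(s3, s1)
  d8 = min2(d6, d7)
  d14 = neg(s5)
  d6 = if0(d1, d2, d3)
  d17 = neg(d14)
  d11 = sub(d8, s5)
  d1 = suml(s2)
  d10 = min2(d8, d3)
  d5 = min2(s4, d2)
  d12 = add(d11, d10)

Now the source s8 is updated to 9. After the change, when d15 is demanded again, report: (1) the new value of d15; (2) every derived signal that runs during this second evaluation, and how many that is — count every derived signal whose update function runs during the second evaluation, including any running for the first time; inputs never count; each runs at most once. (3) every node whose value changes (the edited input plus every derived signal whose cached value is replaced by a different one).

Demanding d15 again yields -45.
11 derived signals run: d1, d2, d3, d6, d7, d8, d10, d11, d12, d13, d15.
The nodes whose values change: s8, d15.
Note the branch switch — d1, d2, d3, d6, d7, d8, d10, d11, d12, d13 had no cache and run now for the first time.

First demand of the output computes:
  d14 = neg(0) = 0
  d15 = if0(s8=0 -> then branch d14) = 0

After the edit, cleaning proceeds:
  d1: had never run; runs now, result 7.
  d2: had never run; runs now, result -5.
  d3: had never run; runs now, result -45.
  d6: had never run; runs now, result -45.
  d7: had never run; runs now, result 1.
  d8: had never run; runs now, result -45.
  d10: had never run; runs now, result -45.
  d11: had never run; runs now, result -45.
  d12: had never run; runs now, result -90.
  d13: had never run; runs now, result -45.
  d15: a read changed (s8 0->9) — executes, giving -45.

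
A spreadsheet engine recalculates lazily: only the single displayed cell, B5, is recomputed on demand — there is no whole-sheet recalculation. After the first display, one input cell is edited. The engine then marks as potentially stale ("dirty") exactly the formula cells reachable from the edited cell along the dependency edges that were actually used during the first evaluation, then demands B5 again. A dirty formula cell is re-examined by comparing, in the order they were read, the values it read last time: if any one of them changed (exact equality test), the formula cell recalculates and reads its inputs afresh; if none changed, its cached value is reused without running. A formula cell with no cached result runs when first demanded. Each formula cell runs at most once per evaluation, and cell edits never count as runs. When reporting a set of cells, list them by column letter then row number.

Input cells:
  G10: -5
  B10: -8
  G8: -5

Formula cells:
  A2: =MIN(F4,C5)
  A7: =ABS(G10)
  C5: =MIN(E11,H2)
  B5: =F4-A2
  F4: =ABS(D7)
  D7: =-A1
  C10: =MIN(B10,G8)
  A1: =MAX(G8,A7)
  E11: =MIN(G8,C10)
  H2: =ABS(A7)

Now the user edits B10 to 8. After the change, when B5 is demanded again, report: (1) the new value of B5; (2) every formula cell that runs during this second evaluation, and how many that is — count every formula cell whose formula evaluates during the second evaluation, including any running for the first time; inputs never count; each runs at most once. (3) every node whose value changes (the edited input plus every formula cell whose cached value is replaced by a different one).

New value of B5: 10.
Formula cells that run: A2, B5, C5, C10, E11 — 5 in total.
Values that change: A2, B5, B10, C5, C10, E11.

First evaluation (everything demanded from the output):
  A7 = ABS(-5) = 5
  A1 = MAX(-5, 5) = 5
  C10 = MIN(-8, -5) = -8
  D7 = -(5) = -5
  E11 = MIN(-5, -8) = -8
  F4 = ABS(-5) = 5
  H2 = ABS(5) = 5
  C5 = MIN(-8, 5) = -8
  A2 = MIN(5, -8) = -8
  B5 = 5 - -8 = 13

Propagation after the edit:
  C10: runs — B10 -8->8; result -5.
  E11: runs — C10 -8->-5; result -5.
  C5: runs — E11 -8->-5; result -5.
  A2: runs — C5 -8->-5; result -5.
  B5: runs — A2 -8->-5; result 10.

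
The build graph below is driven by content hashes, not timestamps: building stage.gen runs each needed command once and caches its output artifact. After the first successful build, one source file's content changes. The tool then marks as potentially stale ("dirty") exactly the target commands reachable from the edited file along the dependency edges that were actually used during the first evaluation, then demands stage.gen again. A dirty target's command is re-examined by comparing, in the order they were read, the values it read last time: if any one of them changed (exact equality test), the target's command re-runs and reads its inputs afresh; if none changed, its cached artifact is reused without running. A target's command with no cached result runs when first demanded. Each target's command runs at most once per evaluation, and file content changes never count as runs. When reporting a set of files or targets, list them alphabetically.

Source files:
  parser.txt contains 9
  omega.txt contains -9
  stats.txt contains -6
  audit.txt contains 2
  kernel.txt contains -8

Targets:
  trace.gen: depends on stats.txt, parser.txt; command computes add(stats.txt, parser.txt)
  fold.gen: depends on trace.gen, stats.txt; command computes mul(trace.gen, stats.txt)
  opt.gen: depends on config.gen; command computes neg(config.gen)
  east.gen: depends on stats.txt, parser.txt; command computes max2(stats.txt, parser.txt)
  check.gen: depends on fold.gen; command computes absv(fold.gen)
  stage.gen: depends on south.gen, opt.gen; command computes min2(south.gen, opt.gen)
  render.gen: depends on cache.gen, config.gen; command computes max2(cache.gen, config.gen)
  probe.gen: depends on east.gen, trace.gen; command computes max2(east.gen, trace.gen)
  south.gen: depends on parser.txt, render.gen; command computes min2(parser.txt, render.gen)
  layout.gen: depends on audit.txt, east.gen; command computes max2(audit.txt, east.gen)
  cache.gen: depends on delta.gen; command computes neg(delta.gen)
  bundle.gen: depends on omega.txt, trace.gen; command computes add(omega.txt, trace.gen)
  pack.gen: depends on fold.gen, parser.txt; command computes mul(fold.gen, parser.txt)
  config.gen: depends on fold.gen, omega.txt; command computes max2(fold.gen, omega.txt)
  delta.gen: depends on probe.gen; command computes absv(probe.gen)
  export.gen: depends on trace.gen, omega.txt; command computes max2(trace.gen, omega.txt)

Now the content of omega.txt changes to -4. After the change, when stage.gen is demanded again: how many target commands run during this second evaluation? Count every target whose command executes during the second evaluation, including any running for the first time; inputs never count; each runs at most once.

Run set: config.gen, opt.gen, render.gen, south.gen, stage.gen (5 run).

Initial pass — values computed on the first demand:
  east.gen = max2(-6, 9) = 9
  trace.gen = add(-6, 9) = 3
  fold.gen = mul(3, -6) = -18
  config.gen = max2(-18, -9) = -9
  opt.gen = neg(-9) = 9
  probe.gen = max2(9, 3) = 9
  delta.gen = absv(9) = 9
  cache.gen = neg(9) = -9
  render.gen = max2(-9, -9) = -9
  south.gen = min2(9, -9) = -9
  stage.gen = min2(-9, 9) = -9

Second demand — change propagation:
  config.gen: re-runs because omega.txt -9->-4; new result -4.
  opt.gen: re-runs because config.gen -9->-4; new result 4.
  render.gen: re-runs because config.gen -9->-4; new result -4.
  south.gen: re-runs because render.gen -9->-4; new result -4.
  stage.gen: re-runs because south.gen -9->-4; opt.gen 9->4; new result -4.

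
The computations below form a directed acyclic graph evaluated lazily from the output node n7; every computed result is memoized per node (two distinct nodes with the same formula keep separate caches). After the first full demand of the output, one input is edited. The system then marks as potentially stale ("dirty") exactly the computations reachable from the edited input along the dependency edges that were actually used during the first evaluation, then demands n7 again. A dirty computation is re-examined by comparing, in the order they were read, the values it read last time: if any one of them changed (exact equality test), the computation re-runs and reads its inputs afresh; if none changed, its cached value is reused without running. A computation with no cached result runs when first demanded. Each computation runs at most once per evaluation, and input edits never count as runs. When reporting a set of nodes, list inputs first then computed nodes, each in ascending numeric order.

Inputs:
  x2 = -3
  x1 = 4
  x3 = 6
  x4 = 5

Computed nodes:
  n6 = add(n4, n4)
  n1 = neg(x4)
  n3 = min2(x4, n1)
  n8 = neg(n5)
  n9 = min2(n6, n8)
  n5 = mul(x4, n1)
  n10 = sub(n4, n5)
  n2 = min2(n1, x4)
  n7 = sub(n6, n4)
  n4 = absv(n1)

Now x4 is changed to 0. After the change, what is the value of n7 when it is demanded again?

Demanding n7 again yields 0.

First demand of the output computes:
  n1 = neg(5) = -5
  n4 = absv(-5) = 5
  n6 = add(5, 5) = 10
  n7 = sub(10, 5) = 5

After the edit, cleaning proceeds:
  n1: a read changed (x4 5->0) — executes, giving 0.
  n4: a read changed (n1 -5->0) — executes, giving 0.
  n6: a read changed (n4 5->0; n4 5->0) — executes, giving 0.
  n7: a read changed (n6 10->0; n4 5->0) — executes, giving 0.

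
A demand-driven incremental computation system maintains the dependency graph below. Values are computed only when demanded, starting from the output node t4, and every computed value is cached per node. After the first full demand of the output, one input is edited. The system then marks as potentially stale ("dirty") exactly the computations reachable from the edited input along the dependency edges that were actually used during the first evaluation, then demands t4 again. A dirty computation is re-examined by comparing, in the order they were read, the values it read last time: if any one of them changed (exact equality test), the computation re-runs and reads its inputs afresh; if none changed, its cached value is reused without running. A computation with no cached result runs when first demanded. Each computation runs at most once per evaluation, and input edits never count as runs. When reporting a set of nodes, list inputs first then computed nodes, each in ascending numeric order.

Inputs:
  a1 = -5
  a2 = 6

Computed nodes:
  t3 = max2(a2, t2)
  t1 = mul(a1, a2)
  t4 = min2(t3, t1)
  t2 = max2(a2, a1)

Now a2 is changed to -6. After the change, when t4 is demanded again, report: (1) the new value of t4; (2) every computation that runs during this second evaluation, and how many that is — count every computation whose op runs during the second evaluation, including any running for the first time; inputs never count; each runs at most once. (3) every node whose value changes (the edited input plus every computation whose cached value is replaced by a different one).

New value of t4: -5.
Computations that run: t1, t2, t3, t4 — 4 in total.
Values that change: a2, t1, t2, t3, t4.

First evaluation (everything demanded from the output):
  t1 = mul(-5, 6) = -30
  t2 = max2(6, -5) = 6
  t3 = max2(6, 6) = 6
  t4 = min2(6, -30) = -30

Propagation after the edit:
  t1: runs — a2 6->-6; result 30.
  t2: runs — a2 6->-6; result -5.
  t3: runs — a2 6->-6; t2 6->-5; result -5.
  t4: runs — t3 6->-5; t1 -30->30; result -5.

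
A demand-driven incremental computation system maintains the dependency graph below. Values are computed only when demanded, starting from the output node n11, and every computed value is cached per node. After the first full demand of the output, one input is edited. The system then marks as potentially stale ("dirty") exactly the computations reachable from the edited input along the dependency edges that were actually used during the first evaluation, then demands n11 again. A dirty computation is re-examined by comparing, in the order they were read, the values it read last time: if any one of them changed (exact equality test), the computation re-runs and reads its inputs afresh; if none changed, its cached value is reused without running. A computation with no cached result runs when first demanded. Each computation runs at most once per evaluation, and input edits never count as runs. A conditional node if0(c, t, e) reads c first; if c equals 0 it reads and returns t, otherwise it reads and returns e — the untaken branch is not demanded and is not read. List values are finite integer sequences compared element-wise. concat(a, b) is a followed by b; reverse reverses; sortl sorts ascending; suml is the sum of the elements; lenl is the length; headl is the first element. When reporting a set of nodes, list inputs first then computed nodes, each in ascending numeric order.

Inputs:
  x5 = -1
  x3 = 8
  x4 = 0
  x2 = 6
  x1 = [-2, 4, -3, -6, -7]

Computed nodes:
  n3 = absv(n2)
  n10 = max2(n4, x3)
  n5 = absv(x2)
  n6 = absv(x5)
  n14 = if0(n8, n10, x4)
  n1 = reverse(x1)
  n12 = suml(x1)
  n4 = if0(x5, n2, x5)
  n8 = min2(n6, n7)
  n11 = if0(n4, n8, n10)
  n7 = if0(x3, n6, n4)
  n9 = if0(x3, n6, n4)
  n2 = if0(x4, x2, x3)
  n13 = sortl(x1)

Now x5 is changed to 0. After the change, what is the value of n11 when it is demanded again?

New value of n11: 8.
Key observation: a condition flipped, so demand reaches new nodes — n2 runs for the first time.

First evaluation (everything demanded from the output):
  n4 = if0(x5=-1 -> else branch x5) = -1
  n10 = max2(-1, 8) = 8
  n11 = if0(n4=-1 -> else branch n10) = 8

Propagation after the edit:
  n2: demanded for the first time — runs, produces 6.
  n4: runs — x5 -1->0; x5 -1->0; result 6.
  n10: runs — n4 -1->6; result 8 (same value as before).
  n11: runs — n4 -1->6; result 8 (same value as before).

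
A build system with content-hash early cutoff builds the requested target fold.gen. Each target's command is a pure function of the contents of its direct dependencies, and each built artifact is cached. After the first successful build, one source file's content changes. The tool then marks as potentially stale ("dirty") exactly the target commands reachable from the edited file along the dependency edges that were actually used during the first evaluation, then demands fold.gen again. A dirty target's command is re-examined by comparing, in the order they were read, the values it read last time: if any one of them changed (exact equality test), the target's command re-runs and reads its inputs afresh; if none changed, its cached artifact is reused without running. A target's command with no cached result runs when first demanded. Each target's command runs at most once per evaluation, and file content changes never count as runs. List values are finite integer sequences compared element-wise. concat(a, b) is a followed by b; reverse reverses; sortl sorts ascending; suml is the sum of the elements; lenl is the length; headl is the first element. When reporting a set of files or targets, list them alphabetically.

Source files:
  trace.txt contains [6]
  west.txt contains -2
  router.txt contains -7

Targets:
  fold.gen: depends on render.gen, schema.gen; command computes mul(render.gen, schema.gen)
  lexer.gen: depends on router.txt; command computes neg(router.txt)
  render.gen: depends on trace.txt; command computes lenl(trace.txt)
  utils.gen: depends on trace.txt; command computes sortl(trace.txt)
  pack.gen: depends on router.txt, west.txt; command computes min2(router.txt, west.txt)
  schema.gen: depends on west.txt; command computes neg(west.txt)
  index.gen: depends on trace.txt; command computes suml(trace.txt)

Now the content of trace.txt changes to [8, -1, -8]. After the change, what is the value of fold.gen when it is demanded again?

First evaluation (everything demanded from the output):
  render.gen = lenl([6]) = 1
  schema.gen = neg(-2) = 2
  fold.gen = mul(1, 2) = 2

Propagation after the edit:
  render.gen: runs — trace.txt [6]->[8, -1, -8]; result 3.
  fold.gen: runs — render.gen 1->3; result 6.

New value of fold.gen: 6.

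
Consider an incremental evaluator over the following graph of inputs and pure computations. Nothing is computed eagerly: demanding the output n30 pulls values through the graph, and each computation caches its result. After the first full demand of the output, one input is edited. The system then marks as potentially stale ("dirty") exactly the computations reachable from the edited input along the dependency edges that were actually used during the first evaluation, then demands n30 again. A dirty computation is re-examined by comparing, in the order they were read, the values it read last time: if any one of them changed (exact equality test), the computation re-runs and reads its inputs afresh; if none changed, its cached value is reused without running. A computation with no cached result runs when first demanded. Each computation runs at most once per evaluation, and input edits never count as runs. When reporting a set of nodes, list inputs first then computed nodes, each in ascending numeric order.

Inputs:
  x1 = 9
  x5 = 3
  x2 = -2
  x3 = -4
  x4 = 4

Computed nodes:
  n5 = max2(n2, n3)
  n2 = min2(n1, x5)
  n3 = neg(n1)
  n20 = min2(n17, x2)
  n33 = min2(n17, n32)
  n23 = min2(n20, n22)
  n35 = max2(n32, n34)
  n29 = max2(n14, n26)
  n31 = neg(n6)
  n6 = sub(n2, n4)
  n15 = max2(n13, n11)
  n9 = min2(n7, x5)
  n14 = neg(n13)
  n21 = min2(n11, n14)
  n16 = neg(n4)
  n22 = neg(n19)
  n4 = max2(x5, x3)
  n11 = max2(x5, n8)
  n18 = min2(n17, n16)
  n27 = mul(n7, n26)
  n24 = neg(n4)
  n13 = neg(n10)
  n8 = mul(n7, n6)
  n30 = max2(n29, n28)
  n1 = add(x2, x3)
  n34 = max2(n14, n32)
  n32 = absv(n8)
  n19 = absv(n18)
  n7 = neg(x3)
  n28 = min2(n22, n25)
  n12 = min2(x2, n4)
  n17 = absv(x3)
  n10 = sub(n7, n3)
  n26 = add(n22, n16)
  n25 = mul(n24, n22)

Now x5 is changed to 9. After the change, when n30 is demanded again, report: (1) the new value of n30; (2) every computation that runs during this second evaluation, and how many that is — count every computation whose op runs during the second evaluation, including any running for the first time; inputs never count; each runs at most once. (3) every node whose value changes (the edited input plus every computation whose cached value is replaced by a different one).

n30 now evaluates to -2.
Run set: n4, n16, n18, n19, n22, n24, n25, n26, n28, n29, n30 (11 run).
Changed values: x5, n4, n16, n18, n19, n22, n24, n25, n26, n28.

Initial pass — values computed on the first demand:
  n1 = add(-2, -4) = -6
  n3 = neg(-6) = 6
  n4 = max2(3, -4) = 3
  n7 = neg(-4) = 4
  n10 = sub(4, 6) = -2
  n13 = neg(-2) = 2
  n14 = neg(2) = -2
  n16 = neg(3) = -3
  n17 = absv(-4) = 4
  n18 = min2(4, -3) = -3
  n19 = absv(-3) = 3
  n22 = neg(3) = -3
  n24 = neg(3) = -3
  n25 = mul(-3, -3) = 9
  n26 = add(-3, -3) = -6
  n28 = min2(-3, 9) = -3
  n29 = max2(-2, -6) = -2
  n30 = max2(-2, -3) = -2

Second demand — change propagation:
  n4: re-runs because x5 3->9; new result 9.
  n16: re-runs because n4 3->9; new result -9.
  n18: re-runs because n16 -3->-9; new result -9.
  n19: re-runs because n18 -3->-9; new result 9.
  n22: re-runs because n19 3->9; new result -9.
  n24: re-runs because n4 3->9; new result -9.
  n25: re-runs because n24 -3->-9; n22 -3->-9; new result 81.
  n26: re-runs because n22 -3->-9; n16 -3->-9; new result -18.
  n28: re-runs because n22 -3->-9; n25 9->81; new result -9.
  n29: re-runs because n26 -6->-18; new result -2 (unchanged).
  n30: re-runs because n28 -3->-9; new result -2 (unchanged).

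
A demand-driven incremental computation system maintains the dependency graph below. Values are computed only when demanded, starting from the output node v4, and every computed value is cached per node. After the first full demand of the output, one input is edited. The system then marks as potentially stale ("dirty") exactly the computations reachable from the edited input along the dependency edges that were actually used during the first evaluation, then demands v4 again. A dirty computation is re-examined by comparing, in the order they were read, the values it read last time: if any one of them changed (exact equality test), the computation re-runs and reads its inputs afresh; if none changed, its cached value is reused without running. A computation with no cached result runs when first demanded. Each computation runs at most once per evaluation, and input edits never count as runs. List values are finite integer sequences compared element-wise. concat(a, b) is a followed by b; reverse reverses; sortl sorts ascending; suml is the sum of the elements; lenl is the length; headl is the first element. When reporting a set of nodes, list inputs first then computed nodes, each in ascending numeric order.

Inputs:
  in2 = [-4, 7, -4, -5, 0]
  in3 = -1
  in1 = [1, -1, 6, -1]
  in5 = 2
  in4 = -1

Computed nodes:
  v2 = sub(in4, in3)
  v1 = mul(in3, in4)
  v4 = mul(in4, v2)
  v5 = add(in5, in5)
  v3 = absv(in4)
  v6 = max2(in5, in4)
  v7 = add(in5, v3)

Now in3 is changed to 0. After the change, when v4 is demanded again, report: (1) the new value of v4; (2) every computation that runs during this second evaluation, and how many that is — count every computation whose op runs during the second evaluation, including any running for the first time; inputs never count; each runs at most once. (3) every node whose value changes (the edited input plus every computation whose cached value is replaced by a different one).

New value of v4: 1.
Computations that run: v2, v4 — 2 in total.
Values that change: in3, v2, v4.

First evaluation (everything demanded from the output):
  v2 = sub(-1, -1) = 0
  v4 = mul(-1, 0) = 0

Propagation after the edit:
  v2: runs — in3 -1->0; result -1.
  v4: runs — v2 0->-1; result 1.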